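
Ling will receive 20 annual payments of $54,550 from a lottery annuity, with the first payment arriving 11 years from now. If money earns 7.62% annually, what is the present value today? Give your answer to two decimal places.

Value one period before first payment (t=10): 54550 × [1 − (1+0.0762)^(−20)] / 0.0762 = 54550 × 10.102119 = 551,070.6047
PV₀ = 551,070.6047 / (1+0.0762)^10 = 551,070.6047 / 2.084154 = 264,409.6908

$264,409.69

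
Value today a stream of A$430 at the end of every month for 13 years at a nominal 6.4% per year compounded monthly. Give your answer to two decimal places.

With 12 periods per year: i = 0.00533333, n = 156.
PV = 430 × [1 − (1+0.00533333)^(−156)] / 0.00533333 = 430 × 105.723521 = 45,461.1142

A$45,461.11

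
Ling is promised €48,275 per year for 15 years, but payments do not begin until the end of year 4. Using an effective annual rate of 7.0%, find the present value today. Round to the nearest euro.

€358,914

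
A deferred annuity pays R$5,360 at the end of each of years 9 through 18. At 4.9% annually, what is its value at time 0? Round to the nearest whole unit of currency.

PV at t=8 (ordinary 10-year annuity): 5360 × a(10|0.049) = 5360 × 7.759372 = 41,590.2320
PV₀ = 41,590.2320 / (1+0.049)^8 = 41,590.2320 / 1.466236 = 28,365.3037

R$28,365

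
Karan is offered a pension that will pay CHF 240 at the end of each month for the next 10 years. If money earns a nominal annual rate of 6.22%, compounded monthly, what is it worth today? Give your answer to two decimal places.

Periodic rate i = 0.0622/12 = 0.00518333; n = 10 × 12 = 120 periods.
PV = PMT · [1 − (1+i)^(−n)] / i = 240 · 89.183386 = 21,404.0127

CHF 21,404.01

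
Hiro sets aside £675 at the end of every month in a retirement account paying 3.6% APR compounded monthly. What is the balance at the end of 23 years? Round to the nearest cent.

£289,327.84

i = 0.036/12 = 0.003 per month; n = 23·12 = 276.
FV = 675 × [(1+0.003)^276 − 1] / 0.003 = 675 × 428.633835 = 289,327.8387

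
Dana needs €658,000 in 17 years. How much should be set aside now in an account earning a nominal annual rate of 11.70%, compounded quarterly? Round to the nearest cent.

€92,641.66

i = 0.117/4 = 0.02925 per quarter; n = 17·4 = 68.
Discount factor = (1+0.02925)^(−68) = 0.140793; PV = 658,000 × 0.140793 = 92,641.6642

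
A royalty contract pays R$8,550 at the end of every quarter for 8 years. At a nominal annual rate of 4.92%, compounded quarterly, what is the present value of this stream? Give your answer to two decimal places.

R$225,048.82

Periodic rate i = 0.0492/4 = 0.0123; n = 8 × 4 = 32 periods.
PV = 8550 × [1 − (1+0.0123)^(−32)] / 0.0123 = 8550 × 26.321500 = 225,048.8244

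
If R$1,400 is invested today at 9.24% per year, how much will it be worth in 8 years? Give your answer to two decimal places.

FV = PV·(1+i)^n = 1,400 × 2.027933 = 2,839.1057

R$2,839.11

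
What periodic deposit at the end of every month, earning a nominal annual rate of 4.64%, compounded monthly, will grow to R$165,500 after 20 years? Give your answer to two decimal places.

Periodic rate i = 0.0464/12 = 0.00386667; n = 20 × 12 = 240 periods.
FV-annuity factor = 394.376580; PMT = 165500 / 394.376580 = 419.6497

R$419.65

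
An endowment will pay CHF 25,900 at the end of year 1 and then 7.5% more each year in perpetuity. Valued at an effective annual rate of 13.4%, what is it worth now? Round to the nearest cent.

PV = D₁/(r − g) = 25900/(0.134 − 0.075) = 438,983.0508

CHF 438,983.05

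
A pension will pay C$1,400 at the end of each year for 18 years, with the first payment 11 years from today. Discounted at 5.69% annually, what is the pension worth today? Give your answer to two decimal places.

C$8,922.64

Value one period before first payment (t=10): 1400 × [1 − (1+0.0569)^(−18)] / 0.0569 = 1400 × 11.084201 = 15,517.8816
PV₀ = 15,517.8816 / (1+0.0569)^10 = 15,517.8816 / 1.739158 = 8,922.6417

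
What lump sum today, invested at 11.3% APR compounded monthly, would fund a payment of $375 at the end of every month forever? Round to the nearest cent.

Periodic rate i = 0.113/12 = 0.00941667.
PV = PMT / i = 375 / 0.00941667 = 39,823.0088

$39,823.01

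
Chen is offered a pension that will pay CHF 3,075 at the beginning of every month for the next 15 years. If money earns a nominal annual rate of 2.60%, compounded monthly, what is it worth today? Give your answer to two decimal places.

CHF 458,917.51

With 12 periods per year: i = 0.00216667, n = 180.
Annuity factor a(180|0.00216667) × (1+i) = 149.241467; PV = 3075 × 149.241467 = 458,917.5117
(Beginning-of-period payments → annuity-due factor ×(1+i).)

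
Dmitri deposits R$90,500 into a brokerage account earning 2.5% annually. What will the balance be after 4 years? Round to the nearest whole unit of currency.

R$99,895

FV = PV·(1+i)^n = 90,500 × 1.103813 = 99,895.0666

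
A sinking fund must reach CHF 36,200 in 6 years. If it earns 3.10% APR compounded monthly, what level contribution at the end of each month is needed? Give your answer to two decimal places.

CHF 458.12

Periodic rate i = 0.031/12 = 0.00258333; n = 6 × 12 = 72 periods.
PMT = 36200 / ( [(1+0.00258333)^72 − 1] / 0.00258333 ) = 36200 / 79.019392 = 458.1154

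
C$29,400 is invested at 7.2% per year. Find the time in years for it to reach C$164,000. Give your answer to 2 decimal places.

24.72 years

n = ln(164000/29400) / ln(1+0.072) = ln(5.57823) / 0.069526 = 24.7227 years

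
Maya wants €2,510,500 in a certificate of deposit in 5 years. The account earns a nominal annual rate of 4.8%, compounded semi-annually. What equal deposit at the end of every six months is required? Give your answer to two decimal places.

€225,114.38

With 2 periods per year: i = 0.024, n = 10.
PMT = 2.5105e+06 / ( [(1+0.024)^10 − 1] / 0.024 ) = 2.5105e+06 / 11.152108 = 225,114.3840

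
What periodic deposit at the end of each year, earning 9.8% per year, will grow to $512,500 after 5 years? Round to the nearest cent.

FV-annuity factor = 6.080838; PMT = 512500 / 6.080838 = 84,281.1440

$84,281.14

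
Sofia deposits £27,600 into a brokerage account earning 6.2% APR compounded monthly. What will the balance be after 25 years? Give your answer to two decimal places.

£129,518.71

i = 0.062/12 = 0.00516667 per month; n = 25·12 = 300.
FV = 27,600 × (1 + 0.00516667)^300 = 129,518.7094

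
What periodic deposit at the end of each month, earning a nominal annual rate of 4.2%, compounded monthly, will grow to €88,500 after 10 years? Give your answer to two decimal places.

€594.71

With 12 periods per year: i = 0.0035, n = 120.
PMT = 88500 / ( [(1+0.0035)^120 − 1] / 0.0035 ) = 88500 / 148.813122 = 594.7056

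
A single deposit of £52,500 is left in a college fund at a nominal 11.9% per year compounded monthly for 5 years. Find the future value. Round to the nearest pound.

With 12 periods per year: i = 0.00991667, n = 60.
52,500 × (1+0.00991667)^60 = 52,500 × 1.807725 = 94,905.5628

£94,906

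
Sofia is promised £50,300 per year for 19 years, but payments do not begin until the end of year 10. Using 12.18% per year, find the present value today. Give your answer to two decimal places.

PV at t=9 (ordinary 19-year annuity): 50300 × a(19|0.1218) = 50300 × 7.285569 = 366,464.1116
Discount back 9 years: 366,464.1116 × (1+0.1218)^(−9) = 366,464.1116 × 0.355436 = 130,254.4378

£130,254.44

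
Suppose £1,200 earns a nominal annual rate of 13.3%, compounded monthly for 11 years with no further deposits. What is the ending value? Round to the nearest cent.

£5,141.13

Periodic rate i = 0.133/12 = 0.0110833; n = 11 × 12 = 132 periods.
FV = PV·(1+i)^n = 1,200 × 4.284278 = 5,141.1331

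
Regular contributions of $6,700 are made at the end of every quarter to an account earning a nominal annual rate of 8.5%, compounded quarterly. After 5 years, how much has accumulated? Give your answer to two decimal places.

$164,834.13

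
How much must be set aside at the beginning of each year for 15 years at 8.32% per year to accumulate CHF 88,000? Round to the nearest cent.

PMT = 88000 / ( [(1+0.0832)^15 − 1] / 0.0832 × (1+i) ) = 88000 / 30.154054 = 2,918.3472

CHF 2,918.35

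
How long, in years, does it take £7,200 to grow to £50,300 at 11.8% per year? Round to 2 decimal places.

(1+i)^n = 50300/7200 = 6.98611, so n = ln 6.98611 / ln 1.118 = 17.4278 years

17.43 years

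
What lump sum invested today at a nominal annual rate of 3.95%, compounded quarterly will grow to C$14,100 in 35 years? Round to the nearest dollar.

C$3,562

Periodic rate i = 0.0395/4 = 0.009875; n = 35 × 4 = 140 periods.
PV = FV·(1+i)^(−n) = 14,100 × 0.252658 = 3,562.4777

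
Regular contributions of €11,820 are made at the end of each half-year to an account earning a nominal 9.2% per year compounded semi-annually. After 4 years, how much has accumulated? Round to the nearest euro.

€111,268

With 2 periods per year: i = 0.046, n = 8.
Accumulation factor s(8|0.046) = 9.413566; FV = 11820 × 9.413566 = 111,268.3513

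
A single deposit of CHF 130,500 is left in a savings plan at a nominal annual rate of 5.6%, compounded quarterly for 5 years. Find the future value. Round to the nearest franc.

With 4 periods per year: i = 0.014, n = 20.
130,500 × (1+0.014)^20 = 130,500 × 1.320563 = 172,333.4616

CHF 172,333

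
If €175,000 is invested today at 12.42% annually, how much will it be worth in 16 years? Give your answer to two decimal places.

€1,139,030.48

FV = PV·(1+i)^n = 175,000 × 6.508746 = 1,139,030.4753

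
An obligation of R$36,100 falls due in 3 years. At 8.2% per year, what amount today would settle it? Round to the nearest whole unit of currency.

R$28,499

Discount factor = (1+0.082)^(−3) = 0.789438; PV = 36,100 × 0.789438 = 28,498.7243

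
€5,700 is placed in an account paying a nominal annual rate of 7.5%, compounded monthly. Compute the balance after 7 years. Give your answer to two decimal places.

i = 0.075/12 = 0.00625 per month; n = 7·12 = 84.
FV = PV·(1+i)^n = 5,700 × 1.687699 = 9,619.8854

€9,619.89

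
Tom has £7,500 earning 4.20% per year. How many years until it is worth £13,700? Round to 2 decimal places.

(1+i)^n = 13700/7500 = 1.82667, so n = ln 1.82667 / ln 1.042 = 14.6442 years

14.64 years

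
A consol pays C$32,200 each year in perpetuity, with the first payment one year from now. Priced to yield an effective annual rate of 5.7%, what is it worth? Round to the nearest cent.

PV = C/r = 32200/0.057 = 564,912.2807

C$564,912.28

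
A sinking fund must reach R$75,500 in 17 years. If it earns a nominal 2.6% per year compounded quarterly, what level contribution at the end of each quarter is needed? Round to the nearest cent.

R$886.48

Periodic rate i = 0.026/4 = 0.0065; n = 17 × 4 = 68 periods.
FV-annuity factor = 85.168006; PMT = 75500 / 85.168006 = 886.4831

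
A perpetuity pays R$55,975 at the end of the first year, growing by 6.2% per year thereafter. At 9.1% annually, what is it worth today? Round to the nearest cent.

PV = PMT / (i − g) = 55975 / (0.091 − 0.062) = 55975 / 0.029000 = 1,930,172.4138

R$1,930,172.41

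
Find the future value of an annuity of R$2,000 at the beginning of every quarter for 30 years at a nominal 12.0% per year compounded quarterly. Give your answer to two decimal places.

R$2,314,821.12

Periodic rate i = 0.12/4 = 0.03; n = 30 × 4 = 120 periods.
FV = 2000 × [(1+0.03)^120 − 1] / 0.03 × (1+i) = 2000 × 1157.410558 = 2,314,821.1166
(Beginning-of-period payments → annuity-due factor ×(1+i).)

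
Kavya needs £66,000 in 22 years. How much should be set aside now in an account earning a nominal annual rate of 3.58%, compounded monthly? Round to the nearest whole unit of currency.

i = 0.0358/12 = 0.00298333 per month; n = 22·12 = 264.
Discount factor = (1+0.00298333)^(−264) = 0.455469; PV = 66,000 × 0.455469 = 30,060.9578

£30,061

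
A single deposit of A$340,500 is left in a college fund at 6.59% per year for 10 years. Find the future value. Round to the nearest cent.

A$644,587.29

FV = 340,500 × (1 + 0.0659)^10 = 644,587.2908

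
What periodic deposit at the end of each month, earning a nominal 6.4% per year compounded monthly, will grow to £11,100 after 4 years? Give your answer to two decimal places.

With 12 periods per year: i = 0.00533333, n = 48.
PMT = 11100 / ( [(1+0.00533333)^48 − 1] / 0.00533333 ) = 11100 / 54.538934 = 203.5243

£203.52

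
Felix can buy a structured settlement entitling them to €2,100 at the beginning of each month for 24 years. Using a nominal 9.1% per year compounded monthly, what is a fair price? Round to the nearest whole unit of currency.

€247,348

With 12 periods per year: i = 0.00758333, n = 288.
PV = 2100 × [1 − (1+0.00758333)^(−288)] / 0.00758333 × (1+i) = 2100 × 117.784706 = 247,347.8825
(Beginning-of-period payments → annuity-due factor ×(1+i).)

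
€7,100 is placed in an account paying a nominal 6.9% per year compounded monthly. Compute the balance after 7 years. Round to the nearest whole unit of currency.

Periodic rate i = 0.069/12 = 0.00575; n = 7 × 12 = 84 periods.
7,100 × (1+0.00575)^84 = 7,100 × 1.618689 = 11,492.6932

€11,493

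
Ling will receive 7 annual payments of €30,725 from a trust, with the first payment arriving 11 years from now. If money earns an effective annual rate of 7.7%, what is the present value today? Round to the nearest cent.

Value one period before first payment (t=10): 30725 × [1 − (1+0.077)^(−7)] / 0.077 = 30725 × 5.260219 = 161,620.2186
Discount back 10 years: 161,620.2186 × (1+0.077)^(−10) = 161,620.2186 × 0.476259 = 76,973.0432

€76,973.04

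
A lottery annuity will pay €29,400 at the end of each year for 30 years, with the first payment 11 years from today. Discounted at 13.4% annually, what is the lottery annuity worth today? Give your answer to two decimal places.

€60,955.00

Value one period before first payment (t=10): 29400 × [1 − (1+0.134)^(−30)] / 0.134 = 29400 × 7.291092 = 214,358.1044
Discount back 10 years: 214,358.1044 × (1+0.134)^(−10) = 214,358.1044 × 0.284361 = 60,955.0038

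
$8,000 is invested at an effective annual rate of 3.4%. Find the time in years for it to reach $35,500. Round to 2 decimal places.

44.57 years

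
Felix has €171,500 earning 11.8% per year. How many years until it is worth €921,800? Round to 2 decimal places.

15.08 years

n = ln(921800/171500) / ln(1+0.118) = ln(5.37493) / 0.111541 = 15.0773 years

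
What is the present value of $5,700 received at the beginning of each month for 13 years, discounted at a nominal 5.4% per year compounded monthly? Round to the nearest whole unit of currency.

$640,797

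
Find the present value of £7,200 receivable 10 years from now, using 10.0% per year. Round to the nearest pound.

£2,776

PV = FV·(1+i)^(−n) = 7,200 × 0.385543 = 2,775.9117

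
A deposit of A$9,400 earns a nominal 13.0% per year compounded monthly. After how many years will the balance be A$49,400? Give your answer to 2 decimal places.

Periodic rate i = 0.13/12 = 0.0108333.
n = ln(49400/9400) / ln(1+0.0108333) = ln(5.25532) / 0.010775 = 153.9888 months
= 153.9888/12 years

12.83 years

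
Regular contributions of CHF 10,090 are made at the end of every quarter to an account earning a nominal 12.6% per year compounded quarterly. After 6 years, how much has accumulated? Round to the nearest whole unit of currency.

CHF 353,966

With 4 periods per year: i = 0.0315, n = 24.
FV = 10090 × [(1+0.0315)^24 − 1] / 0.0315 = 10090 × 35.080823 = 353,965.5047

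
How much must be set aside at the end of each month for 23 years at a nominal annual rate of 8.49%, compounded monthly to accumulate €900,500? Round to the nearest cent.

Periodic rate i = 0.0849/12 = 0.007075; n = 23 × 12 = 276 periods.
FV-annuity factor = 847.972030; PMT = 900500 / 847.972030 = 1,061.9454

€1,061.95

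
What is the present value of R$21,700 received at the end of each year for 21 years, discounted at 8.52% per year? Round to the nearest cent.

R$208,952.89

Annuity factor a(21|0.0852) = 9.629165; PV = 21700 × 9.629165 = 208,952.8881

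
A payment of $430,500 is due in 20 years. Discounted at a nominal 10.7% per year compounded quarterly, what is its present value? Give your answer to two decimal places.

$52,095.02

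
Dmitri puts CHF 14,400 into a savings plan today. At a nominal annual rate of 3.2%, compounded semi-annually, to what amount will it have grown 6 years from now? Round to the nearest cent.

i = 0.032/2 = 0.016 per half-year; n = 6·2 = 12.
14,400 × (1+0.016)^12 = 14,400 × 1.209830 = 17,421.5579

CHF 17,421.56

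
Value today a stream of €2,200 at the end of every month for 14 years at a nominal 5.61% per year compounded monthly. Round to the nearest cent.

€255,636.47

Periodic rate i = 0.0561/12 = 0.004675; n = 14 × 12 = 168 periods.
Annuity factor a(168|0.004675) = 116.198396; PV = 2200 × 116.198396 = 255,636.4718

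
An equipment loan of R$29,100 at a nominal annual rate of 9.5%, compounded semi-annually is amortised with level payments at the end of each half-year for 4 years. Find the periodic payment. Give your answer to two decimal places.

R$4,457.01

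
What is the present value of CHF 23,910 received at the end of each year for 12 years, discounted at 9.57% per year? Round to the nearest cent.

PV = PMT · [1 − (1+i)^(−n)] / i = 23910 · 6.959621 = 166,404.5276

CHF 166,404.53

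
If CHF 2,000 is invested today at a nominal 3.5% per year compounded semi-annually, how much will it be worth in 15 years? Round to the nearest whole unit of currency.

CHF 3,366

Periodic rate i = 0.035/2 = 0.0175; n = 15 × 2 = 30 periods.
FV = PV·(1+i)^n = 2,000 × 1.682800 = 3,365.6003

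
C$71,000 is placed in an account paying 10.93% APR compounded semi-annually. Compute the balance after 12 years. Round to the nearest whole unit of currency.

C$254,600

Periodic rate i = 0.1093/2 = 0.05465; n = 12 × 2 = 24 periods.
FV = PV·(1+i)^n = 71,000 × 3.585920 = 254,600.3032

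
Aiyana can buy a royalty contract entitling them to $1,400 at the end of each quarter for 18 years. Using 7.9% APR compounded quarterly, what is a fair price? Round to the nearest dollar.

With 4 periods per year: i = 0.01975, n = 72.
PV = PMT · [1 − (1+i)^(−n)] / i = 1400 · 38.248211 = 53,547.4959

$53,547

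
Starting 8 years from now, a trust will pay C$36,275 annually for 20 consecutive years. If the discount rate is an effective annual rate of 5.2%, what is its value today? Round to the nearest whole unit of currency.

Value one period before first payment (t=7): 36275 × [1 − (1+0.052)^(−20)] / 0.052 = 36275 × 12.253558 = 444,497.8230
PV₀ = 444,497.8230 / (1+0.052)^7 = 444,497.8230 / 1.425969 = 311,716.2619

C$311,716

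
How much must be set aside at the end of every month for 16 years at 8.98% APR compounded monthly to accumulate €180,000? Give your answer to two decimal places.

Periodic rate i = 0.0898/12 = 0.00748333; n = 16 × 12 = 192 periods.
PMT = 180000 / ( [(1+0.00748333)^192 − 1] / 0.00748333 ) = 180000 / 425.581122 = 422.9511

€422.95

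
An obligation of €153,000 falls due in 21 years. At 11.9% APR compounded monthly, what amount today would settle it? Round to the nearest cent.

€12,727.28

Periodic rate i = 0.119/12 = 0.00991667; n = 21 × 12 = 252 periods.
Discount factor = (1+0.00991667)^(−252) = 0.083185; PV = 153,000 × 0.083185 = 12,727.2770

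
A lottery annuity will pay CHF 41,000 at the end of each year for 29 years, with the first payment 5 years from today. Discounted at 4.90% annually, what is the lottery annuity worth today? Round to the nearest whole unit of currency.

CHF 518,430

PV at t=4 (ordinary 29-year annuity): 41000 × a(29|0.049) = 41000 × 15.311162 = 627,757.6319
Discount back 4 years: 627,757.6319 × (1+0.049)^(−4) = 627,757.6319 × 0.825844 = 518,429.9088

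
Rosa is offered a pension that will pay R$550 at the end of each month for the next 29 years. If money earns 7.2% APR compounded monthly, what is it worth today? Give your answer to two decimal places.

R$80,234.88

With 12 periods per year: i = 0.006, n = 348.
PV = 550 × [1 − (1+0.006)^(−348)] / 0.006 = 550 × 145.881598 = 80,234.8790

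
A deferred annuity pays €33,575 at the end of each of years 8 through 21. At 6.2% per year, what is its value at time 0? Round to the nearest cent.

€202,316.79

Value one period before first payment (t=7): 33575 × [1 − (1+0.062)^(−14)] / 0.062 = 33575 × 9.180948 = 308,250.3293
PV₀ = 308,250.3293 / (1+0.062)^7 = 308,250.3293 / 1.523602 = 202,316.7929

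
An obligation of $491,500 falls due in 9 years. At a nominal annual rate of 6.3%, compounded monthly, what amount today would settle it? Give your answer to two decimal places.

i = 0.063/12 = 0.00525 per month; n = 9·12 = 108.
PV = 491,500 / (1 + 0.00525)^108 = 491,500 / 1.760357 = 279,204.6780

$279,204.68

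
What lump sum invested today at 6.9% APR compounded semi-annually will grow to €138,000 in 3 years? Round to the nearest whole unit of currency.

€112,589

i = 0.069/2 = 0.0345 per half-year; n = 3·2 = 6.
PV = FV·(1+i)^(−n) = 138,000 × 0.815863 = 112,589.0401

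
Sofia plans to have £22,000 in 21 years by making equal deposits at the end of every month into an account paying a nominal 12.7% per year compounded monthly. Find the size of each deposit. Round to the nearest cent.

With 12 periods per year: i = 0.0105833, n = 252.
FV-annuity factor = 1246.900589; PMT = 22000 / 1246.900589 = 17.6437

£17.64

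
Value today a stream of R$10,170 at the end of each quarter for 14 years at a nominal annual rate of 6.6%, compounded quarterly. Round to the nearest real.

i = 0.066/4 = 0.0165 per quarter; n = 14·4 = 56.
PV = PMT · [1 − (1+i)^(−n)] / i = 10170 · 36.367735 = 369,859.8684

R$369,860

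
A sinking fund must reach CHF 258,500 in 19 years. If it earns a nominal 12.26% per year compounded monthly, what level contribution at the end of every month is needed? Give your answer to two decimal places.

i = 0.1226/12 = 0.0102167 per month; n = 19·12 = 228.
FV-annuity factor = 895.702112; PMT = 258500 / 895.702112 = 288.6004

CHF 288.60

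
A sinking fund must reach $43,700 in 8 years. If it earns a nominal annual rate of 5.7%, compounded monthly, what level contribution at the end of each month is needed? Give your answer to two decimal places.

i = 0.057/12 = 0.00475 per month; n = 8·12 = 96.
PMT = 43700 / ( [(1+0.00475)^96 − 1] / 0.00475 ) = 43700 / 121.273253 = 360.3433

$360.34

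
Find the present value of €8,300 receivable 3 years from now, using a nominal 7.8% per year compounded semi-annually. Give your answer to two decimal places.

€6,597.58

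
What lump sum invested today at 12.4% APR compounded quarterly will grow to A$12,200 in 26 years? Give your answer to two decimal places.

A$509.87

Periodic rate i = 0.124/4 = 0.031; n = 26 × 4 = 104 periods.
Discount factor = (1+0.031)^(−104) = 0.041793; PV = 12,200 × 0.041793 = 509.8690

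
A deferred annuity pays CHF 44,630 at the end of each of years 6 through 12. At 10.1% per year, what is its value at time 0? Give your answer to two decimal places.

Value one period before first payment (t=5): 44630 × [1 − (1+0.101)^(−7)] / 0.101 = 44630 × 4.852432 = 216,564.0220
Discount back 5 years: 216,564.0220 × (1+0.101)^(−5) = 216,564.0220 × 0.618107 = 133,859.6588

CHF 133,859.66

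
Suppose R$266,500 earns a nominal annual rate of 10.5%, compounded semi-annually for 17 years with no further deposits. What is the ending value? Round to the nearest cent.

Periodic rate i = 0.105/2 = 0.0525; n = 17 × 2 = 34 periods.
FV = PV·(1+i)^n = 266,500 × 5.695758 = 1,517,919.5924

R$1,517,919.59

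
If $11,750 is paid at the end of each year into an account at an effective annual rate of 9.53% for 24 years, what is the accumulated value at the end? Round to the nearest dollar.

$972,525

FV = PMT · [(1+i)^n − 1] / i = 11750 · 82.768064 = 972,524.7568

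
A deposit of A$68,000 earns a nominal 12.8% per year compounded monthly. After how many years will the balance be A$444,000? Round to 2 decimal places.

Periodic rate i = 0.128/12 = 0.0106667.
(1+i)^n = 444000/68000 = 6.52941, so n = ln 6.52941 / ln 1.01067 = 176.8412 months
= 176.8412/12 years

14.74 years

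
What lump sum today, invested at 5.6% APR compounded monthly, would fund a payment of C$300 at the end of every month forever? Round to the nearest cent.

Periodic rate i = 0.056/12 = 0.00466667.
PV = PMT / i = 300 / 0.00466667 = 64,285.7143

C$64,285.71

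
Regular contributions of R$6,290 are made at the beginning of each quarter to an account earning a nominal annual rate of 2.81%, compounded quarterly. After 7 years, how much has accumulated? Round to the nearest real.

R$195,248

With 4 periods per year: i = 0.007025, n = 28.
Accumulation factor s(28|0.007025) × (1+i) = 31.041009; FV = 6290 × 31.041009 = 195,247.9461
Payments are at the start of each period, so multiply by (1+i).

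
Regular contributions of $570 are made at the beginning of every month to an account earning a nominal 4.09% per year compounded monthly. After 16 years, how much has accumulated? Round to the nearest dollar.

Periodic rate i = 0.0409/12 = 0.00340833; n = 16 × 12 = 192 periods.
Accumulation factor s(192|0.00340833) × (1+i) = 271.390754; FV = 570 × 271.390754 = 154,692.7299
(Beginning-of-period payments → annuity-due factor ×(1+i).)

$154,693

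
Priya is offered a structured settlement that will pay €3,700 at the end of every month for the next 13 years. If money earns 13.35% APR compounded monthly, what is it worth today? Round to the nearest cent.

€273,381.05

Periodic rate i = 0.1335/12 = 0.011125; n = 13 × 12 = 156 periods.
PV = PMT · [1 − (1+i)^(−n)] / i = 3700 · 73.886769 = 273,381.0467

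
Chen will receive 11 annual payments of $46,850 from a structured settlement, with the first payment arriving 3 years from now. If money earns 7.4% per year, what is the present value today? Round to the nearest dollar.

PV at t=2 (ordinary 11-year annuity): 46850 × a(11|0.074) = 46850 × 7.351521 = 344,418.7463
PV₀ = 344,418.7463 / (1+0.074)^2 = 344,418.7463 / 1.153476 = 298,592.0351

$298,592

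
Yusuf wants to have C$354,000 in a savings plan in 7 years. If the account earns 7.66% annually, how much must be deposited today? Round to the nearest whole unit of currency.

Discount factor = (1+0.0766)^(−7) = 0.596512; PV = 354,000 × 0.596512 = 211,165.3389

C$211,165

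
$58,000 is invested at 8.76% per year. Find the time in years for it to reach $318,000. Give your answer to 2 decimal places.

20.26 years

(1+i)^n = 318000/58000 = 5.48276, so n = ln 5.48276 / ln 1.0876 = 20.2637 years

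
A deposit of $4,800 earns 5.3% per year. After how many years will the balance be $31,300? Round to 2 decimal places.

36.31 years

(1+i)^n = 31300/4800 = 6.52083, so n = ln 6.52083 / ln 1.053 = 36.3068 years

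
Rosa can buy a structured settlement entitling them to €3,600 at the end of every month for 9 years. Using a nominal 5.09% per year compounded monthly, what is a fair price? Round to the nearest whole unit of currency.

Periodic rate i = 0.0509/12 = 0.00424167; n = 9 × 12 = 108 periods.
Annuity factor a(108|0.00424167) = 86.499659; PV = 3600 × 86.499659 = 311,398.7706

€311,399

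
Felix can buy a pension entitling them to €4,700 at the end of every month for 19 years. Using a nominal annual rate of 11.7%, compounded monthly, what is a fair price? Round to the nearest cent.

€429,287.89

i = 0.117/12 = 0.00975 per month; n = 19·12 = 228.
PV = 4700 × [1 − (1+0.00975)^(−228)] / 0.00975 = 4700 × 91.337848 = 429,287.8858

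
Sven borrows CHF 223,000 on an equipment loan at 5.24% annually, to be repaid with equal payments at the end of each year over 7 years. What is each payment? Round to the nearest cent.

CHF 38,874.69

Annuity-PV factor = 5.736380; PMT = 223000 / 5.736380 = 38,874.6903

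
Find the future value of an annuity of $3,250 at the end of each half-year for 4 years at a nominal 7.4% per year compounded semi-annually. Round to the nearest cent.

$29,628.03

Periodic rate i = 0.074/2 = 0.037; n = 4 × 2 = 8 periods.
Accumulation factor s(8|0.037) = 9.116317; FV = 3250 × 9.116317 = 29,628.0290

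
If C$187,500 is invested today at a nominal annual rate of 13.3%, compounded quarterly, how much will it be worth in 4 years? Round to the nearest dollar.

C$316,437

i = 0.133/4 = 0.03325 per quarter; n = 4·4 = 16.
187,500 × (1+0.03325)^16 = 187,500 × 1.687666 = 316,437.4640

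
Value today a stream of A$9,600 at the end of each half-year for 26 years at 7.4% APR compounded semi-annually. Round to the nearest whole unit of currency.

A$220,233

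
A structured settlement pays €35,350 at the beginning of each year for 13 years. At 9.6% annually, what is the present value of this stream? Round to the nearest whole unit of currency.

PV = 35350 × [1 − (1+0.096)^(−13)] / 0.096 × (1+i) = 35350 × 7.949281 = 281,007.0925
(Beginning-of-period payments → annuity-due factor ×(1+i).)

€281,007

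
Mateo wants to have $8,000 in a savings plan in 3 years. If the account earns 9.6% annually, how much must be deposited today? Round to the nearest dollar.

PV = 8,000 / (1 + 0.096)^3 = 8,000 / 1.316533 = 6,076.5675

$6,077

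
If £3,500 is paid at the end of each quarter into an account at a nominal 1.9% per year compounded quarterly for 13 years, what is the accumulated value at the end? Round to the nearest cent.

£205,896.32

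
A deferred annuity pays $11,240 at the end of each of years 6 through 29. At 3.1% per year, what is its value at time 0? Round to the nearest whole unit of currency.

Value one period before first payment (t=5): 11240 × [1 − (1+0.031)^(−24)] / 0.031 = 11240 × 16.754544 = 188,321.0701
PV₀ = 188,321.0701 / (1+0.031)^5 = 188,321.0701 / 1.164913 = 161,661.1214

$161,661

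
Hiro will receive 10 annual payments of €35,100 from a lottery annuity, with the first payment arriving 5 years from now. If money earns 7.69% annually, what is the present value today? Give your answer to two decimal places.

Value one period before first payment (t=4): 35100 × [1 − (1+0.0769)^(−10)] / 0.0769 = 35100 × 6.804926 = 238,852.9057
Discount back 4 years: 238,852.9057 × (1+0.0769)^(−4) = 238,852.9057 × 0.743530 = 177,594.2994

€177,594.30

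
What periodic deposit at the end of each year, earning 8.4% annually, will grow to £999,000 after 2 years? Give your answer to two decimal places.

FV-annuity factor = 2.084000; PMT = 999000 / 2.084000 = 479,366.6027

£479,366.60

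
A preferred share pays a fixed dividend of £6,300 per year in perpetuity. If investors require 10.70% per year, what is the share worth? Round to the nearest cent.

PV = C/r = 6300/0.107 = 58,878.5047

£58,878.50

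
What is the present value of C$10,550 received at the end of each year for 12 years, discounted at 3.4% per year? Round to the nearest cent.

C$102,550.79

Annuity factor a(12|0.034) = 9.720454; PV = 10550 × 9.720454 = 102,550.7931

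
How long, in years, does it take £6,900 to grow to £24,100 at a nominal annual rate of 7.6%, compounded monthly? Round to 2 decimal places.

Periodic rate i = 0.076/12 = 0.00633333.
(1+i)^n = 24100/6900 = 3.49275, so n = ln 3.49275 / ln 1.00633 = 198.1021 months
= 198.1021/12 years

16.51 years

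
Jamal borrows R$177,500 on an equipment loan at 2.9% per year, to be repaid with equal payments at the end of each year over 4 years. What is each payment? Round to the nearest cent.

Annuity-PV factor = 3.726004; PMT = 177500 / 3.726004 = 47,638.1625

R$47,638.16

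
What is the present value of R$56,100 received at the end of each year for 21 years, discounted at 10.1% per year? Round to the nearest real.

R$481,807

PV = 56100 × [1 − (1+0.101)^(−21)] / 0.101 = 56100 × 8.588352 = 481,806.5604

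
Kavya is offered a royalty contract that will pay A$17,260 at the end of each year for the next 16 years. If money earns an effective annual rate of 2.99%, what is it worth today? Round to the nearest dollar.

Annuity factor a(16|0.0299) = 12.570710; PV = 17260 × 12.570710 = 216,970.4581

A$216,970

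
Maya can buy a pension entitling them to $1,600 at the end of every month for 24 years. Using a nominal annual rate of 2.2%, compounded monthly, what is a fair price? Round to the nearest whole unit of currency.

i = 0.022/12 = 0.00183333 per month; n = 24·12 = 288.
Annuity factor a(288|0.00183333) = 223.598982; PV = 1600 × 223.598982 = 357,758.3710

$357,758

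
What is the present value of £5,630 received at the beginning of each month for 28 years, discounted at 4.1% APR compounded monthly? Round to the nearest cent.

With 12 periods per year: i = 0.00341667, n = 336.
Annuity factor a(336|0.00341667) × (1+i) = 200.323447; PV = 5630 × 200.323447 = 1,127,821.0067
Payments are at the start of each period, so multiply by (1+i).

£1,127,821.01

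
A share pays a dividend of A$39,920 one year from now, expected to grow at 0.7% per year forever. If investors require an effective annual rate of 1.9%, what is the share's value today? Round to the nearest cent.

A$3,326,666.67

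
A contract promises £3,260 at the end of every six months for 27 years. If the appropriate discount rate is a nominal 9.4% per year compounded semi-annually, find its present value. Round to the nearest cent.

Periodic rate i = 0.094/2 = 0.047; n = 27 × 2 = 54 periods.
Annuity factor a(54|0.047) = 19.495114; PV = 3260 × 19.495114 = 63,554.0722

£63,554.07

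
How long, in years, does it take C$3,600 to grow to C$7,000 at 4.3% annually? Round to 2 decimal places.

15.79 years

(1+i)^n = 7000/3600 = 1.94444, so n = ln 1.94444 / ln 1.043 = 15.7947 years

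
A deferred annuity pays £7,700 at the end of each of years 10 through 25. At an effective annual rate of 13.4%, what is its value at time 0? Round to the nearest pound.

£16,052

PV at t=9 (ordinary 16-year annuity): 7700 × a(16|0.134) = 7700 × 6.464788 = 49,778.8688
PV₀ = 49,778.8688 / (1+0.134)^9 = 49,778.8688 / 3.101112 = 16,051.9402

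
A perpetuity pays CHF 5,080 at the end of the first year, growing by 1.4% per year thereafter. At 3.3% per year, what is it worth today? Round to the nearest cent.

CHF 267,368.42

PV = D₁/(r − g) = 5080/(0.033 − 0.014) = 267,368.4211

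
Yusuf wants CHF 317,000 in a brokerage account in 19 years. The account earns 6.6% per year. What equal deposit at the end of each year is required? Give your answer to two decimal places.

CHF 8,834.88

PMT = 317000 / ( [(1+0.066)^19 − 1] / 0.066 ) = 317000 / 35.880528 = 8,834.8756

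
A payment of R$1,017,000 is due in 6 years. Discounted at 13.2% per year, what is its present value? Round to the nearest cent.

R$483,328.49

PV = FV·(1+i)^(−n) = 1,017,000 × 0.475249 = 483,328.4858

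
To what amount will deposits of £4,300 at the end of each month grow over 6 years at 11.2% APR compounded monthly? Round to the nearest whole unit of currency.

Periodic rate i = 0.112/12 = 0.00933333; n = 6 × 12 = 72 periods.
Accumulation factor s(72|0.00933333) = 102.006042; FV = 4300 × 102.006042 = 438,625.9810

£438,626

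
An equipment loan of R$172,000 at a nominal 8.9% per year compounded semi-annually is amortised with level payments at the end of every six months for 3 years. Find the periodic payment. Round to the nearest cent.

R$33,293.30

With 2 periods per year: i = 0.0445, n = 6.
PMT = 172000 / ( [1 − (1+0.0445)^(−6)] / 0.0445 ) = 172000 / 5.166204 = 33,293.3037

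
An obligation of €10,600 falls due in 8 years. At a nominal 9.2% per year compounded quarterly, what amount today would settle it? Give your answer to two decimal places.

€5,120.18

i = 0.092/4 = 0.023 per quarter; n = 8·4 = 32.
Discount factor = (1+0.023)^(−32) = 0.483036; PV = 10,600 × 0.483036 = 5,120.1842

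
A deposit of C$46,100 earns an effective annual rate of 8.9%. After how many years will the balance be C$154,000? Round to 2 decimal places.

14.15 years

n = ln(154000/46100) / ln(1+0.089) = ln(3.34056) / 0.085260 = 14.1466 years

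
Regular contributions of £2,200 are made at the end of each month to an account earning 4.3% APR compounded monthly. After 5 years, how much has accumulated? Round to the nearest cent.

£146,971.58

With 12 periods per year: i = 0.00358333, n = 60.
FV = PMT · [(1+i)^n − 1] / i = 2200 · 66.805262 = 146,971.5758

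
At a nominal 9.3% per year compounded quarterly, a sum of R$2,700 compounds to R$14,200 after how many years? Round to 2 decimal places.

18.06 years

Periodic rate i = 0.093/4 = 0.02325.
(1+i)^n = 14200/2700 = 5.25926, so n = ln 5.25926 / ln 1.02325 = 72.2242 quarters
= 72.2242/4 years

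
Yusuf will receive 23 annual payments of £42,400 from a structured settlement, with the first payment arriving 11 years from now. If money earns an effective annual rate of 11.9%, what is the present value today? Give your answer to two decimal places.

£107,031.02

PV at t=10 (ordinary 23-year annuity): 42400 × a(23|0.119) = 42400 × 7.770424 = 329,465.9573
Discount back 10 years: 329,465.9573 × (1+0.119)^(−10) = 329,465.9573 × 0.324862 = 107,031.0243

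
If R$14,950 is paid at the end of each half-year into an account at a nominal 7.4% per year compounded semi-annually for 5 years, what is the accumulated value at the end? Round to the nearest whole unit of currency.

Periodic rate i = 0.074/2 = 0.037; n = 5 × 2 = 10 periods.
Accumulation factor s(10|0.037) = 11.840404; FV = 14950 × 11.840404 = 177,014.0442

R$177,014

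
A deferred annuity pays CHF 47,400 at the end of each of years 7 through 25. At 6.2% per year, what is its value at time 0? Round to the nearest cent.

CHF 362,960.99

Value one period before first payment (t=6): 47400 × [1 − (1+0.062)^(−19)] / 0.062 = 47400 × 10.985725 = 520,723.3522
Discount back 6 years: 520,723.3522 × (1+0.062)^(−6) = 520,723.3522 × 0.697032 = 362,960.9926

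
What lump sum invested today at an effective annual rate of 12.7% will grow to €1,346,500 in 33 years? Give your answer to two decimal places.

€26,044.57

Discount factor = (1+0.127)^(−33) = 0.019342; PV = 1,346,500 × 0.019342 = 26,044.5662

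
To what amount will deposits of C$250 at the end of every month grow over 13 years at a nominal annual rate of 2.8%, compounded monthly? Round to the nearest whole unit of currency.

Periodic rate i = 0.028/12 = 0.00233333; n = 13 × 12 = 156 periods.
FV = PMT · [(1+i)^n − 1] / i = 250 · 187.913214 = 46,978.3035

C$46,978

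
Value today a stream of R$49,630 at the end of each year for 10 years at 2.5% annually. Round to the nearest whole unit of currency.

R$434,365

PV = PMT · [1 − (1+i)^(−n)] / i = 49630 · 8.752064 = 434,364.9329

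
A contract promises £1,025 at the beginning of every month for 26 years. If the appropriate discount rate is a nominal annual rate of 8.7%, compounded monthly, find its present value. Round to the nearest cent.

With 12 periods per year: i = 0.00725, n = 312.
Annuity factor a(312|0.00725) × (1+i) = 124.343928; PV = 1025 × 124.343928 = 127,452.5267
(annuity-due: payments at period start, so ×(1+i).)

£127,452.53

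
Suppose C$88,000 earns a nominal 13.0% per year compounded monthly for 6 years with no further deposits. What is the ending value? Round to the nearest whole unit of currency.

With 12 periods per year: i = 0.0108333, n = 72.
FV = PV·(1+i)^n = 88,000 × 2.172341 = 191,165.9851

C$191,166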